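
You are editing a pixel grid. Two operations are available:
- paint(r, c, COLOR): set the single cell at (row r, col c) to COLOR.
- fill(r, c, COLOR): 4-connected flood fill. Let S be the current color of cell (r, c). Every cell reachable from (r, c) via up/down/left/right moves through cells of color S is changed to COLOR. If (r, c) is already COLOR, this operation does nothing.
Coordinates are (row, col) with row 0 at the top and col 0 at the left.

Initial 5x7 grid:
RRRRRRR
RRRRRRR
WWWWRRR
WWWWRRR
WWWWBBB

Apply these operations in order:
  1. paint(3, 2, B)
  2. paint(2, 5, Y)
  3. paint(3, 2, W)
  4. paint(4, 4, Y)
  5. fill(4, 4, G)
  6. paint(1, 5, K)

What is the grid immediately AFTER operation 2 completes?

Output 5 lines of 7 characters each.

Answer: RRRRRRR
RRRRRRR
WWWWRYR
WWBWRRR
WWWWBBB

Derivation:
After op 1 paint(3,2,B):
RRRRRRR
RRRRRRR
WWWWRRR
WWBWRRR
WWWWBBB
After op 2 paint(2,5,Y):
RRRRRRR
RRRRRRR
WWWWRYR
WWBWRRR
WWWWBBB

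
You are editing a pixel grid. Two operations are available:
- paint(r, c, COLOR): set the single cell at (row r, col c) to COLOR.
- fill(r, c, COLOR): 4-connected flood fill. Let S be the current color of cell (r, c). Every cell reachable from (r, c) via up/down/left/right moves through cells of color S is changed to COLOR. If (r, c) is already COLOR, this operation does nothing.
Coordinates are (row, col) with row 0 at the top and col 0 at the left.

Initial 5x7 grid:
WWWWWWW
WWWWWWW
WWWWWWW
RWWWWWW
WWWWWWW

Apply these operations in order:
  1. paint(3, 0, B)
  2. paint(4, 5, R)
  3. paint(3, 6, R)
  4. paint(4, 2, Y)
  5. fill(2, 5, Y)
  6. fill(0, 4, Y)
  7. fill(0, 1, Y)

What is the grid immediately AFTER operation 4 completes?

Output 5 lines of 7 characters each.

After op 1 paint(3,0,B):
WWWWWWW
WWWWWWW
WWWWWWW
BWWWWWW
WWWWWWW
After op 2 paint(4,5,R):
WWWWWWW
WWWWWWW
WWWWWWW
BWWWWWW
WWWWWRW
After op 3 paint(3,6,R):
WWWWWWW
WWWWWWW
WWWWWWW
BWWWWWR
WWWWWRW
After op 4 paint(4,2,Y):
WWWWWWW
WWWWWWW
WWWWWWW
BWWWWWR
WWYWWRW

Answer: WWWWWWW
WWWWWWW
WWWWWWW
BWWWWWR
WWYWWRW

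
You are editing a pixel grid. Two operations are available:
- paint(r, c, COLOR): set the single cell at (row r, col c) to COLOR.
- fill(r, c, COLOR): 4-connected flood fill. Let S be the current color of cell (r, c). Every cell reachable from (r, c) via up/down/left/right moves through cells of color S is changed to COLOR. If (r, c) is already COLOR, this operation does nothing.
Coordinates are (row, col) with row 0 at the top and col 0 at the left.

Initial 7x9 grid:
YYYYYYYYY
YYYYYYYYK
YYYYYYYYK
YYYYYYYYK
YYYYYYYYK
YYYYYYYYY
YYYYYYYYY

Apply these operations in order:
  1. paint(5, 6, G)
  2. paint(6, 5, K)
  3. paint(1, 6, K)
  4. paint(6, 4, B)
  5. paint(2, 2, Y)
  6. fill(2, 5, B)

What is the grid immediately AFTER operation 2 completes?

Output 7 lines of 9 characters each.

Answer: YYYYYYYYY
YYYYYYYYK
YYYYYYYYK
YYYYYYYYK
YYYYYYYYK
YYYYYYGYY
YYYYYKYYY

Derivation:
After op 1 paint(5,6,G):
YYYYYYYYY
YYYYYYYYK
YYYYYYYYK
YYYYYYYYK
YYYYYYYYK
YYYYYYGYY
YYYYYYYYY
After op 2 paint(6,5,K):
YYYYYYYYY
YYYYYYYYK
YYYYYYYYK
YYYYYYYYK
YYYYYYYYK
YYYYYYGYY
YYYYYKYYY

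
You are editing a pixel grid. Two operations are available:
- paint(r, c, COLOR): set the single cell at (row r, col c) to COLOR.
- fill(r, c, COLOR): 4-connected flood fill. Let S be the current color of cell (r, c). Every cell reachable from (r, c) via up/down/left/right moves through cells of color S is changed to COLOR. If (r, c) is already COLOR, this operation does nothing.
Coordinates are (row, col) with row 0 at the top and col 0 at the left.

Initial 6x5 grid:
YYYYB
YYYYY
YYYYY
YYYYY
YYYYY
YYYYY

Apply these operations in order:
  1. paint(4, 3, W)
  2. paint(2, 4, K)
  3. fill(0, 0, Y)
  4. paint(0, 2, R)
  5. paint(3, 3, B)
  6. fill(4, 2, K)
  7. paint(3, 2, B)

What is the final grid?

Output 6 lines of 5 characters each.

After op 1 paint(4,3,W):
YYYYB
YYYYY
YYYYY
YYYYY
YYYWY
YYYYY
After op 2 paint(2,4,K):
YYYYB
YYYYY
YYYYK
YYYYY
YYYWY
YYYYY
After op 3 fill(0,0,Y) [0 cells changed]:
YYYYB
YYYYY
YYYYK
YYYYY
YYYWY
YYYYY
After op 4 paint(0,2,R):
YYRYB
YYYYY
YYYYK
YYYYY
YYYWY
YYYYY
After op 5 paint(3,3,B):
YYRYB
YYYYY
YYYYK
YYYBY
YYYWY
YYYYY
After op 6 fill(4,2,K) [25 cells changed]:
KKRKB
KKKKK
KKKKK
KKKBK
KKKWK
KKKKK
After op 7 paint(3,2,B):
KKRKB
KKKKK
KKKKK
KKBBK
KKKWK
KKKKK

Answer: KKRKB
KKKKK
KKKKK
KKBBK
KKKWK
KKKKK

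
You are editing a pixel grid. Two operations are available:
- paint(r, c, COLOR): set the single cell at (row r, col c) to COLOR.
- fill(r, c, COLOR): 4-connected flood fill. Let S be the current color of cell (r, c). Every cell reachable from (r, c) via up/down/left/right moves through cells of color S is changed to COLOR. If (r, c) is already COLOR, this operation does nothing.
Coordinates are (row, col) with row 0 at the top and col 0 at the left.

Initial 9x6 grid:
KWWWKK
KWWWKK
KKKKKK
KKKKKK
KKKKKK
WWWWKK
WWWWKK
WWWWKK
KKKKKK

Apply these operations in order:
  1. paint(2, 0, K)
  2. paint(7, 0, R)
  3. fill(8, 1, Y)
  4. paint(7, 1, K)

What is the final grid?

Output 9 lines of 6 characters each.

After op 1 paint(2,0,K):
KWWWKK
KWWWKK
KKKKKK
KKKKKK
KKKKKK
WWWWKK
WWWWKK
WWWWKK
KKKKKK
After op 2 paint(7,0,R):
KWWWKK
KWWWKK
KKKKKK
KKKKKK
KKKKKK
WWWWKK
WWWWKK
RWWWKK
KKKKKK
After op 3 fill(8,1,Y) [36 cells changed]:
YWWWYY
YWWWYY
YYYYYY
YYYYYY
YYYYYY
WWWWYY
WWWWYY
RWWWYY
YYYYYY
After op 4 paint(7,1,K):
YWWWYY
YWWWYY
YYYYYY
YYYYYY
YYYYYY
WWWWYY
WWWWYY
RKWWYY
YYYYYY

Answer: YWWWYY
YWWWYY
YYYYYY
YYYYYY
YYYYYY
WWWWYY
WWWWYY
RKWWYY
YYYYYY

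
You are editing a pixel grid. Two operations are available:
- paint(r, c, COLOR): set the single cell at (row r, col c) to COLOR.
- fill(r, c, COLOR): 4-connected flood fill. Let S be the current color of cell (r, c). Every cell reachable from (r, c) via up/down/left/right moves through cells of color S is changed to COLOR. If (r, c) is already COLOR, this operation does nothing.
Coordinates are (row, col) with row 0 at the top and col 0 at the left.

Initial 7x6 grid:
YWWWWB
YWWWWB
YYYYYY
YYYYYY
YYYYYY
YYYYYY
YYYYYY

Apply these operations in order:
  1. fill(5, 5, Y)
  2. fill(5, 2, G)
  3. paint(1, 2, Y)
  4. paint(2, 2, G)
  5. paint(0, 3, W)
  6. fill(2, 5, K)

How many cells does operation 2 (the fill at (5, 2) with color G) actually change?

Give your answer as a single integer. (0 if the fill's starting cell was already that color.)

After op 1 fill(5,5,Y) [0 cells changed]:
YWWWWB
YWWWWB
YYYYYY
YYYYYY
YYYYYY
YYYYYY
YYYYYY
After op 2 fill(5,2,G) [32 cells changed]:
GWWWWB
GWWWWB
GGGGGG
GGGGGG
GGGGGG
GGGGGG
GGGGGG

Answer: 32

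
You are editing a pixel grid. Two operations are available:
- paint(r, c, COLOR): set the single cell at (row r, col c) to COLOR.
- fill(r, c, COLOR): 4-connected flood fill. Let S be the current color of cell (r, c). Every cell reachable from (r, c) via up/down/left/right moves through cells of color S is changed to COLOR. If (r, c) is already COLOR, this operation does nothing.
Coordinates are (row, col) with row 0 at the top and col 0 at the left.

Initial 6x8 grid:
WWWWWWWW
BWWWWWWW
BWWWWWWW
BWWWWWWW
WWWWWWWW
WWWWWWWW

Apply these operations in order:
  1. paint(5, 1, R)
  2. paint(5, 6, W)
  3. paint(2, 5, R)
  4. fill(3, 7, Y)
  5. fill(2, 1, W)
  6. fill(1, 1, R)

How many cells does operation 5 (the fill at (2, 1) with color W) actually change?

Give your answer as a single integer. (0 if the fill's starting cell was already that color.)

After op 1 paint(5,1,R):
WWWWWWWW
BWWWWWWW
BWWWWWWW
BWWWWWWW
WWWWWWWW
WRWWWWWW
After op 2 paint(5,6,W):
WWWWWWWW
BWWWWWWW
BWWWWWWW
BWWWWWWW
WWWWWWWW
WRWWWWWW
After op 3 paint(2,5,R):
WWWWWWWW
BWWWWWWW
BWWWWRWW
BWWWWWWW
WWWWWWWW
WRWWWWWW
After op 4 fill(3,7,Y) [43 cells changed]:
YYYYYYYY
BYYYYYYY
BYYYYRYY
BYYYYYYY
YYYYYYYY
YRYYYYYY
After op 5 fill(2,1,W) [43 cells changed]:
WWWWWWWW
BWWWWWWW
BWWWWRWW
BWWWWWWW
WWWWWWWW
WRWWWWWW

Answer: 43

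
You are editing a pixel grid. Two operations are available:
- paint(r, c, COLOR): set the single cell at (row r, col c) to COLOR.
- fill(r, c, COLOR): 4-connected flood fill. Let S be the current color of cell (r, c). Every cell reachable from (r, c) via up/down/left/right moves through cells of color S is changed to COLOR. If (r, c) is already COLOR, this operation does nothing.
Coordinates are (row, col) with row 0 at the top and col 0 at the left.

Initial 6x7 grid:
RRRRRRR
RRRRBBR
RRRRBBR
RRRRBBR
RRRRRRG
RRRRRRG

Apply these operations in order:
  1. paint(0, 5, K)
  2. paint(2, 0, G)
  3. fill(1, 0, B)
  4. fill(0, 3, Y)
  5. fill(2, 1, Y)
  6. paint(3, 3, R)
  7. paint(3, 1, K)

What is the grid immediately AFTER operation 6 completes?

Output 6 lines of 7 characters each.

Answer: YYYYYKR
YYYYYYR
GYYYYYR
YYYRYYR
YYYYYYG
YYYYYYG

Derivation:
After op 1 paint(0,5,K):
RRRRRKR
RRRRBBR
RRRRBBR
RRRRBBR
RRRRRRG
RRRRRRG
After op 2 paint(2,0,G):
RRRRRKR
RRRRBBR
GRRRBBR
RRRRBBR
RRRRRRG
RRRRRRG
After op 3 fill(1,0,B) [28 cells changed]:
BBBBBKR
BBBBBBR
GBBBBBR
BBBBBBR
BBBBBBG
BBBBBBG
After op 4 fill(0,3,Y) [34 cells changed]:
YYYYYKR
YYYYYYR
GYYYYYR
YYYYYYR
YYYYYYG
YYYYYYG
After op 5 fill(2,1,Y) [0 cells changed]:
YYYYYKR
YYYYYYR
GYYYYYR
YYYYYYR
YYYYYYG
YYYYYYG
After op 6 paint(3,3,R):
YYYYYKR
YYYYYYR
GYYYYYR
YYYRYYR
YYYYYYG
YYYYYYG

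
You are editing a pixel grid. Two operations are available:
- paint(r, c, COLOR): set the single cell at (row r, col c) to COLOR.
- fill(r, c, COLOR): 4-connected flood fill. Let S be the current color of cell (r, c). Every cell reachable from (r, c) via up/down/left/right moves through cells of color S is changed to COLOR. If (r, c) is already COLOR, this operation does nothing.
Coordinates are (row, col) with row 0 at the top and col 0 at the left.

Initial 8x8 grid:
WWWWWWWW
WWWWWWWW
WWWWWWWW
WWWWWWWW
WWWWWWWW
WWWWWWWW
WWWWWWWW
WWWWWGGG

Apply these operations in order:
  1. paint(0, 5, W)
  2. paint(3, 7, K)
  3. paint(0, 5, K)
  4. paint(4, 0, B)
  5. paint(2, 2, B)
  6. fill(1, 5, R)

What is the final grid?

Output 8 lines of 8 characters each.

Answer: RRRRRKRR
RRRRRRRR
RRBRRRRR
RRRRRRRK
BRRRRRRR
RRRRRRRR
RRRRRRRR
RRRRRGGG

Derivation:
After op 1 paint(0,5,W):
WWWWWWWW
WWWWWWWW
WWWWWWWW
WWWWWWWW
WWWWWWWW
WWWWWWWW
WWWWWWWW
WWWWWGGG
After op 2 paint(3,7,K):
WWWWWWWW
WWWWWWWW
WWWWWWWW
WWWWWWWK
WWWWWWWW
WWWWWWWW
WWWWWWWW
WWWWWGGG
After op 3 paint(0,5,K):
WWWWWKWW
WWWWWWWW
WWWWWWWW
WWWWWWWK
WWWWWWWW
WWWWWWWW
WWWWWWWW
WWWWWGGG
After op 4 paint(4,0,B):
WWWWWKWW
WWWWWWWW
WWWWWWWW
WWWWWWWK
BWWWWWWW
WWWWWWWW
WWWWWWWW
WWWWWGGG
After op 5 paint(2,2,B):
WWWWWKWW
WWWWWWWW
WWBWWWWW
WWWWWWWK
BWWWWWWW
WWWWWWWW
WWWWWWWW
WWWWWGGG
After op 6 fill(1,5,R) [57 cells changed]:
RRRRRKRR
RRRRRRRR
RRBRRRRR
RRRRRRRK
BRRRRRRR
RRRRRRRR
RRRRRRRR
RRRRRGGG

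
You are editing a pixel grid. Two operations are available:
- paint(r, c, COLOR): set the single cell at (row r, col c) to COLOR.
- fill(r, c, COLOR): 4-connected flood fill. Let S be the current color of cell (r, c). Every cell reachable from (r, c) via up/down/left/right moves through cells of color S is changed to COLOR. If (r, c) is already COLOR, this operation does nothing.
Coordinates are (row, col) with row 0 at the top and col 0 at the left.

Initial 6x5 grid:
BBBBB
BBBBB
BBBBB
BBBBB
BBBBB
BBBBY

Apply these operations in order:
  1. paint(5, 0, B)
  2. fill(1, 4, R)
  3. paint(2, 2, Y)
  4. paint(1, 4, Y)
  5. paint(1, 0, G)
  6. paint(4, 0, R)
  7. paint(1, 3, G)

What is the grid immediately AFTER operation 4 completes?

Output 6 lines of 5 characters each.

After op 1 paint(5,0,B):
BBBBB
BBBBB
BBBBB
BBBBB
BBBBB
BBBBY
After op 2 fill(1,4,R) [29 cells changed]:
RRRRR
RRRRR
RRRRR
RRRRR
RRRRR
RRRRY
After op 3 paint(2,2,Y):
RRRRR
RRRRR
RRYRR
RRRRR
RRRRR
RRRRY
After op 4 paint(1,4,Y):
RRRRR
RRRRY
RRYRR
RRRRR
RRRRR
RRRRY

Answer: RRRRR
RRRRY
RRYRR
RRRRR
RRRRR
RRRRY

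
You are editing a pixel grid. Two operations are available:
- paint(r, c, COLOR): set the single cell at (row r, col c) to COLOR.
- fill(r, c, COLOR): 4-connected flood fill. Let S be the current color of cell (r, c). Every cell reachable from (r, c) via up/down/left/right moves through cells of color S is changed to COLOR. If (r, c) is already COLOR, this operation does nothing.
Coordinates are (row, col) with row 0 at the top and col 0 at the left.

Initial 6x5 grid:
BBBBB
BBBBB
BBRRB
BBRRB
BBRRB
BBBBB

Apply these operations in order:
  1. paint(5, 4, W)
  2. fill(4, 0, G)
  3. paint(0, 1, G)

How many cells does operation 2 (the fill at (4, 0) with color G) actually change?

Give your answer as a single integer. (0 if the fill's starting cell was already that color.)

After op 1 paint(5,4,W):
BBBBB
BBBBB
BBRRB
BBRRB
BBRRB
BBBBW
After op 2 fill(4,0,G) [23 cells changed]:
GGGGG
GGGGG
GGRRG
GGRRG
GGRRG
GGGGW

Answer: 23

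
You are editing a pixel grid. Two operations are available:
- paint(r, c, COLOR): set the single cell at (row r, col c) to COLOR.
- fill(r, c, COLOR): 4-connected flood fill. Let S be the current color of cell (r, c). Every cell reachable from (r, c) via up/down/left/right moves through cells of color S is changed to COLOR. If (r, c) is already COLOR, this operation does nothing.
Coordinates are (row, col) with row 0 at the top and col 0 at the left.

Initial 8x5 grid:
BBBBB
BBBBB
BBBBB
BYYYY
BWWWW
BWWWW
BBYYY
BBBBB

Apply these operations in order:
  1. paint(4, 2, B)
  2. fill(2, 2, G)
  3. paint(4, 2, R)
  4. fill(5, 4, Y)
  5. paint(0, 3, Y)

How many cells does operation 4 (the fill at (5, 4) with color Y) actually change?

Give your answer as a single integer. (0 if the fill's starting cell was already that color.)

After op 1 paint(4,2,B):
BBBBB
BBBBB
BBBBB
BYYYY
BWBWW
BWWWW
BBYYY
BBBBB
After op 2 fill(2,2,G) [25 cells changed]:
GGGGG
GGGGG
GGGGG
GYYYY
GWBWW
GWWWW
GGYYY
GGGGG
After op 3 paint(4,2,R):
GGGGG
GGGGG
GGGGG
GYYYY
GWRWW
GWWWW
GGYYY
GGGGG
After op 4 fill(5,4,Y) [7 cells changed]:
GGGGG
GGGGG
GGGGG
GYYYY
GYRYY
GYYYY
GGYYY
GGGGG

Answer: 7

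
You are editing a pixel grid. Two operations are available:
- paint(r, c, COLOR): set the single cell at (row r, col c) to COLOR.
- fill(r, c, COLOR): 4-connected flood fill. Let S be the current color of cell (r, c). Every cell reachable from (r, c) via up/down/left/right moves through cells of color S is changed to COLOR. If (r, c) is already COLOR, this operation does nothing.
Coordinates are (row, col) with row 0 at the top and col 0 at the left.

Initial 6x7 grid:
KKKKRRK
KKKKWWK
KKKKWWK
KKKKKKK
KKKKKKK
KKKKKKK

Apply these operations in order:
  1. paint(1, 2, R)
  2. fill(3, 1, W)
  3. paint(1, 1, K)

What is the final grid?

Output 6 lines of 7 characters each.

Answer: WWWWRRW
WKRWWWW
WWWWWWW
WWWWWWW
WWWWWWW
WWWWWWW

Derivation:
After op 1 paint(1,2,R):
KKKKRRK
KKRKWWK
KKKKWWK
KKKKKKK
KKKKKKK
KKKKKKK
After op 2 fill(3,1,W) [35 cells changed]:
WWWWRRW
WWRWWWW
WWWWWWW
WWWWWWW
WWWWWWW
WWWWWWW
After op 3 paint(1,1,K):
WWWWRRW
WKRWWWW
WWWWWWW
WWWWWWW
WWWWWWW
WWWWWWW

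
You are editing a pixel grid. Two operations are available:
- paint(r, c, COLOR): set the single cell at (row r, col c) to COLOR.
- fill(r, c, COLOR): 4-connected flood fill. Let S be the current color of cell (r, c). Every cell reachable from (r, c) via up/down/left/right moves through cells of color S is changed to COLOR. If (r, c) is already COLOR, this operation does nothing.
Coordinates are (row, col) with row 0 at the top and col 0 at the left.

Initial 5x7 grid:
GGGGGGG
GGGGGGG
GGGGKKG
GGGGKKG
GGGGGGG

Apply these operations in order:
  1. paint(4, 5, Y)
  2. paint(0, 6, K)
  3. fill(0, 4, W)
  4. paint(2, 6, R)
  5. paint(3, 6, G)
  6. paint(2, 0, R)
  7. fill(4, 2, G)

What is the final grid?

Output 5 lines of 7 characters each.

After op 1 paint(4,5,Y):
GGGGGGG
GGGGGGG
GGGGKKG
GGGGKKG
GGGGGYG
After op 2 paint(0,6,K):
GGGGGGK
GGGGGGG
GGGGKKG
GGGGKKG
GGGGGYG
After op 3 fill(0,4,W) [29 cells changed]:
WWWWWWK
WWWWWWW
WWWWKKW
WWWWKKW
WWWWWYW
After op 4 paint(2,6,R):
WWWWWWK
WWWWWWW
WWWWKKR
WWWWKKW
WWWWWYW
After op 5 paint(3,6,G):
WWWWWWK
WWWWWWW
WWWWKKR
WWWWKKG
WWWWWYW
After op 6 paint(2,0,R):
WWWWWWK
WWWWWWW
RWWWKKR
WWWWKKG
WWWWWYW
After op 7 fill(4,2,G) [25 cells changed]:
GGGGGGK
GGGGGGG
RGGGKKR
GGGGKKG
GGGGGYW

Answer: GGGGGGK
GGGGGGG
RGGGKKR
GGGGKKG
GGGGGYW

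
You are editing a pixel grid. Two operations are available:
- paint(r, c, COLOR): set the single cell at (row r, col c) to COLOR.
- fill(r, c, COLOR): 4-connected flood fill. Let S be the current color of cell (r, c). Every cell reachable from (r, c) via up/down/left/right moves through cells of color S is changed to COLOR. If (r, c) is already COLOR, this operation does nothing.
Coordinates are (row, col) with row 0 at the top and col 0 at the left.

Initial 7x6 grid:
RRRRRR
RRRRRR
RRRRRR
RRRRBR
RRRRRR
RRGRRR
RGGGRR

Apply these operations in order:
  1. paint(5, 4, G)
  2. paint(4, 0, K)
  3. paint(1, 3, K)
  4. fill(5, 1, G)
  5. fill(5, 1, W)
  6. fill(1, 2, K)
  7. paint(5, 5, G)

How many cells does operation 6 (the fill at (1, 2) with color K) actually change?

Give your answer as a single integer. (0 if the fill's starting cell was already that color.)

After op 1 paint(5,4,G):
RRRRRR
RRRRRR
RRRRRR
RRRRBR
RRRRRR
RRGRGR
RGGGRR
After op 2 paint(4,0,K):
RRRRRR
RRRRRR
RRRRRR
RRRRBR
KRRRRR
RRGRGR
RGGGRR
After op 3 paint(1,3,K):
RRRRRR
RRRKRR
RRRRRR
RRRRBR
KRRRRR
RRGRGR
RGGGRR
After op 4 fill(5,1,G) [34 cells changed]:
GGGGGG
GGGKGG
GGGGGG
GGGGBG
KGGGGG
GGGGGG
GGGGGG
After op 5 fill(5,1,W) [39 cells changed]:
WWWWWW
WWWKWW
WWWWWW
WWWWBW
KWWWWW
WWWWWW
WWWWWW
After op 6 fill(1,2,K) [39 cells changed]:
KKKKKK
KKKKKK
KKKKKK
KKKKBK
KKKKKK
KKKKKK
KKKKKK

Answer: 39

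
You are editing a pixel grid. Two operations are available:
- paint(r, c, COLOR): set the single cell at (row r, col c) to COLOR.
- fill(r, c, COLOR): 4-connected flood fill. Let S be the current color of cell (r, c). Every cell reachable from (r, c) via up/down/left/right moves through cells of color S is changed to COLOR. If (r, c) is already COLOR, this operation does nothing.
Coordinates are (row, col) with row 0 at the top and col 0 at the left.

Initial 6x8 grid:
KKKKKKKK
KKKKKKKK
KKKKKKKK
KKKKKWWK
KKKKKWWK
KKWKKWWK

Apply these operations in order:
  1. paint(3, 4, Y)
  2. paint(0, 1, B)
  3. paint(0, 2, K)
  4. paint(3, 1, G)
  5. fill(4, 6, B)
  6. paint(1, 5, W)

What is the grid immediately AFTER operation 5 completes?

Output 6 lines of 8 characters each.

Answer: KBKKKKKK
KKKKKKKK
KKKKKKKK
KGKKYBBK
KKKKKBBK
KKWKKBBK

Derivation:
After op 1 paint(3,4,Y):
KKKKKKKK
KKKKKKKK
KKKKKKKK
KKKKYWWK
KKKKKWWK
KKWKKWWK
After op 2 paint(0,1,B):
KBKKKKKK
KKKKKKKK
KKKKKKKK
KKKKYWWK
KKKKKWWK
KKWKKWWK
After op 3 paint(0,2,K):
KBKKKKKK
KKKKKKKK
KKKKKKKK
KKKKYWWK
KKKKKWWK
KKWKKWWK
After op 4 paint(3,1,G):
KBKKKKKK
KKKKKKKK
KKKKKKKK
KGKKYWWK
KKKKKWWK
KKWKKWWK
After op 5 fill(4,6,B) [6 cells changed]:
KBKKKKKK
KKKKKKKK
KKKKKKKK
KGKKYBBK
KKKKKBBK
KKWKKBBK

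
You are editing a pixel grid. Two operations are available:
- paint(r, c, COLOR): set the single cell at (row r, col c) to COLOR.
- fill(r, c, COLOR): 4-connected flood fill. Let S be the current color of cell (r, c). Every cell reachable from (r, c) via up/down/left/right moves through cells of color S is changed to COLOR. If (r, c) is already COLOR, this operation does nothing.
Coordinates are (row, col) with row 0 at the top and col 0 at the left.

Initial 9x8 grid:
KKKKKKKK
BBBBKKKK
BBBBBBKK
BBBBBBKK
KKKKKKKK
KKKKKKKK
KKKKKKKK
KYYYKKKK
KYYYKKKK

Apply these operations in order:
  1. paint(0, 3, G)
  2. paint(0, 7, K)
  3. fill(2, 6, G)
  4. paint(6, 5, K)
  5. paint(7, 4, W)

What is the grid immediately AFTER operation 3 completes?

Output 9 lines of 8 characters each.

After op 1 paint(0,3,G):
KKKGKKKK
BBBBKKKK
BBBBBBKK
BBBBBBKK
KKKKKKKK
KKKKKKKK
KKKKKKKK
KYYYKKKK
KYYYKKKK
After op 2 paint(0,7,K):
KKKGKKKK
BBBBKKKK
BBBBBBKK
BBBBBBKK
KKKKKKKK
KKKKKKKK
KKKKKKKK
KYYYKKKK
KYYYKKKK
After op 3 fill(2,6,G) [46 cells changed]:
KKKGGGGG
BBBBGGGG
BBBBBBGG
BBBBBBGG
GGGGGGGG
GGGGGGGG
GGGGGGGG
GYYYGGGG
GYYYGGGG

Answer: KKKGGGGG
BBBBGGGG
BBBBBBGG
BBBBBBGG
GGGGGGGG
GGGGGGGG
GGGGGGGG
GYYYGGGG
GYYYGGGG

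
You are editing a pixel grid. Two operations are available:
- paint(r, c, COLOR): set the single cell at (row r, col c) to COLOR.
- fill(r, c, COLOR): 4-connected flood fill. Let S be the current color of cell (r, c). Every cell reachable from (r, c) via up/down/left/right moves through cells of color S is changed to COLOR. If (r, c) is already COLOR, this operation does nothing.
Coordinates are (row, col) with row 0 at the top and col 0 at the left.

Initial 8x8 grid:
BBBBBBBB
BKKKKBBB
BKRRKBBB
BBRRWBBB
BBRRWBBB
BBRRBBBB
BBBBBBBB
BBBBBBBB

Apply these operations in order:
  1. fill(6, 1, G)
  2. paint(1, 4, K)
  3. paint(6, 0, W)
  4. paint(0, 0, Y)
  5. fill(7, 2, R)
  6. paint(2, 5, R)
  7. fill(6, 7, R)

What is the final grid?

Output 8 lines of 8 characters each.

After op 1 fill(6,1,G) [48 cells changed]:
GGGGGGGG
GKKKKGGG
GKRRKGGG
GGRRWGGG
GGRRWGGG
GGRRGGGG
GGGGGGGG
GGGGGGGG
After op 2 paint(1,4,K):
GGGGGGGG
GKKKKGGG
GKRRKGGG
GGRRWGGG
GGRRWGGG
GGRRGGGG
GGGGGGGG
GGGGGGGG
After op 3 paint(6,0,W):
GGGGGGGG
GKKKKGGG
GKRRKGGG
GGRRWGGG
GGRRWGGG
GGRRGGGG
WGGGGGGG
GGGGGGGG
After op 4 paint(0,0,Y):
YGGGGGGG
GKKKKGGG
GKRRKGGG
GGRRWGGG
GGRRWGGG
GGRRGGGG
WGGGGGGG
GGGGGGGG
After op 5 fill(7,2,R) [46 cells changed]:
YRRRRRRR
RKKKKRRR
RKRRKRRR
RRRRWRRR
RRRRWRRR
RRRRRRRR
WRRRRRRR
RRRRRRRR
After op 6 paint(2,5,R):
YRRRRRRR
RKKKKRRR
RKRRKRRR
RRRRWRRR
RRRRWRRR
RRRRRRRR
WRRRRRRR
RRRRRRRR
After op 7 fill(6,7,R) [0 cells changed]:
YRRRRRRR
RKKKKRRR
RKRRKRRR
RRRRWRRR
RRRRWRRR
RRRRRRRR
WRRRRRRR
RRRRRRRR

Answer: YRRRRRRR
RKKKKRRR
RKRRKRRR
RRRRWRRR
RRRRWRRR
RRRRRRRR
WRRRRRRR
RRRRRRRR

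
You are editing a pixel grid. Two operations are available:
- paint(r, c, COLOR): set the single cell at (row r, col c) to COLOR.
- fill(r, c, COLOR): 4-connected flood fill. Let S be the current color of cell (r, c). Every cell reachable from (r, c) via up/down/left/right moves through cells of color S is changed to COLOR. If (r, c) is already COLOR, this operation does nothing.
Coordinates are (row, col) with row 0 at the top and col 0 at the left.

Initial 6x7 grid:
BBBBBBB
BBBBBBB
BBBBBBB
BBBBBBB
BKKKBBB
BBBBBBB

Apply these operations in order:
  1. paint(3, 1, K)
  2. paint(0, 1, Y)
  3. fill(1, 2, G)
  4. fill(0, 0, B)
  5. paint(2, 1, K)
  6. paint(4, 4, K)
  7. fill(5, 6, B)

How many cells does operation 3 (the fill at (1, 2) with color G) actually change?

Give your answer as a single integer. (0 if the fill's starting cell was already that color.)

Answer: 37

Derivation:
After op 1 paint(3,1,K):
BBBBBBB
BBBBBBB
BBBBBBB
BKBBBBB
BKKKBBB
BBBBBBB
After op 2 paint(0,1,Y):
BYBBBBB
BBBBBBB
BBBBBBB
BKBBBBB
BKKKBBB
BBBBBBB
After op 3 fill(1,2,G) [37 cells changed]:
GYGGGGG
GGGGGGG
GGGGGGG
GKGGGGG
GKKKGGG
GGGGGGG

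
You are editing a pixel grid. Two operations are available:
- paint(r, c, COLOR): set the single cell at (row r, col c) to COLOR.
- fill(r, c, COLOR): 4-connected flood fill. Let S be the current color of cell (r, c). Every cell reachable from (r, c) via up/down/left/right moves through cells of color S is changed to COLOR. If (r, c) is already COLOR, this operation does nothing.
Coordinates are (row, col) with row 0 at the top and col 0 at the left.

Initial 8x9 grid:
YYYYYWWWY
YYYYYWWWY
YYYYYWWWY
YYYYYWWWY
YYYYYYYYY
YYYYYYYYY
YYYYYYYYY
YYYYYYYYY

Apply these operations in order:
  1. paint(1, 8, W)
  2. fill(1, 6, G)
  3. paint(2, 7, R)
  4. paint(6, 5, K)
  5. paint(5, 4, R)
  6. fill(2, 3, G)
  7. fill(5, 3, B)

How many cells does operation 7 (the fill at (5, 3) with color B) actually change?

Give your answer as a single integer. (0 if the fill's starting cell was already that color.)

Answer: 68

Derivation:
After op 1 paint(1,8,W):
YYYYYWWWY
YYYYYWWWW
YYYYYWWWY
YYYYYWWWY
YYYYYYYYY
YYYYYYYYY
YYYYYYYYY
YYYYYYYYY
After op 2 fill(1,6,G) [13 cells changed]:
YYYYYGGGY
YYYYYGGGG
YYYYYGGGY
YYYYYGGGY
YYYYYYYYY
YYYYYYYYY
YYYYYYYYY
YYYYYYYYY
After op 3 paint(2,7,R):
YYYYYGGGY
YYYYYGGGG
YYYYYGGRY
YYYYYGGGY
YYYYYYYYY
YYYYYYYYY
YYYYYYYYY
YYYYYYYYY
After op 4 paint(6,5,K):
YYYYYGGGY
YYYYYGGGG
YYYYYGGRY
YYYYYGGGY
YYYYYYYYY
YYYYYYYYY
YYYYYKYYY
YYYYYYYYY
After op 5 paint(5,4,R):
YYYYYGGGY
YYYYYGGGG
YYYYYGGRY
YYYYYGGGY
YYYYYYYYY
YYYYRYYYY
YYYYYKYYY
YYYYYYYYY
After op 6 fill(2,3,G) [56 cells changed]:
GGGGGGGGY
GGGGGGGGG
GGGGGGGRG
GGGGGGGGG
GGGGGGGGG
GGGGRGGGG
GGGGGKGGG
GGGGGGGGG
After op 7 fill(5,3,B) [68 cells changed]:
BBBBBBBBY
BBBBBBBBB
BBBBBBBRB
BBBBBBBBB
BBBBBBBBB
BBBBRBBBB
BBBBBKBBB
BBBBBBBBB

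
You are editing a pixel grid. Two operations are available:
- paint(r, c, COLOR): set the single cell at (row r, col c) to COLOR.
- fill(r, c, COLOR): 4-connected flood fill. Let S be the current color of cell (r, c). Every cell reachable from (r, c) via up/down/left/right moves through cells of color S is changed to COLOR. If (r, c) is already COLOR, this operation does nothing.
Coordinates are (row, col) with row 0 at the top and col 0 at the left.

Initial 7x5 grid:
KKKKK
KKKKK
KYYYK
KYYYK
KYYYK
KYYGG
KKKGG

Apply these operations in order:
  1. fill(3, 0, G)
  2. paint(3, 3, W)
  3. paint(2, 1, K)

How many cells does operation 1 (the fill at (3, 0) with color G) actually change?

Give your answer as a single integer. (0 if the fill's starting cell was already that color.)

After op 1 fill(3,0,G) [20 cells changed]:
GGGGG
GGGGG
GYYYG
GYYYG
GYYYG
GYYGG
GGGGG

Answer: 20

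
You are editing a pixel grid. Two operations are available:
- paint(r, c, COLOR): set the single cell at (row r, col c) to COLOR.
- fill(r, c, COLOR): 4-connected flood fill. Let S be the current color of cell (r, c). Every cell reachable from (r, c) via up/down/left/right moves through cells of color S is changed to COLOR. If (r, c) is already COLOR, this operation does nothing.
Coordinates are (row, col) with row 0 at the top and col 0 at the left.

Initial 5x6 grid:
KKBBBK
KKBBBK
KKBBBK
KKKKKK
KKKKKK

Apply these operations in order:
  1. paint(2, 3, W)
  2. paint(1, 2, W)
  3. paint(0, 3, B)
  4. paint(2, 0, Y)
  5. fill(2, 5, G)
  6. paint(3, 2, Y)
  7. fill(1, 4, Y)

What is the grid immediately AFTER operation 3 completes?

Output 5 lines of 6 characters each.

After op 1 paint(2,3,W):
KKBBBK
KKBBBK
KKBWBK
KKKKKK
KKKKKK
After op 2 paint(1,2,W):
KKBBBK
KKWBBK
KKBWBK
KKKKKK
KKKKKK
After op 3 paint(0,3,B):
KKBBBK
KKWBBK
KKBWBK
KKKKKK
KKKKKK

Answer: KKBBBK
KKWBBK
KKBWBK
KKKKKK
KKKKKK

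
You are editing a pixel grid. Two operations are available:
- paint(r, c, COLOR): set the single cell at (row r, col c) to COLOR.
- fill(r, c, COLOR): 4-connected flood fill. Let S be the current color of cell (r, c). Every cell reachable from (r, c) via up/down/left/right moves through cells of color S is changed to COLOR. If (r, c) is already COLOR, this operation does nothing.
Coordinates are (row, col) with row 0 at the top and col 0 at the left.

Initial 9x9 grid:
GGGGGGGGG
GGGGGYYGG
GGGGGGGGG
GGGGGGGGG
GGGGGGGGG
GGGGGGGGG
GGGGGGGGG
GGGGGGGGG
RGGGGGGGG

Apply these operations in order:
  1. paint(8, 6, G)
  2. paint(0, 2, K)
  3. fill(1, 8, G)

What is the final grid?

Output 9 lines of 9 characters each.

Answer: GGKGGGGGG
GGGGGYYGG
GGGGGGGGG
GGGGGGGGG
GGGGGGGGG
GGGGGGGGG
GGGGGGGGG
GGGGGGGGG
RGGGGGGGG

Derivation:
After op 1 paint(8,6,G):
GGGGGGGGG
GGGGGYYGG
GGGGGGGGG
GGGGGGGGG
GGGGGGGGG
GGGGGGGGG
GGGGGGGGG
GGGGGGGGG
RGGGGGGGG
After op 2 paint(0,2,K):
GGKGGGGGG
GGGGGYYGG
GGGGGGGGG
GGGGGGGGG
GGGGGGGGG
GGGGGGGGG
GGGGGGGGG
GGGGGGGGG
RGGGGGGGG
After op 3 fill(1,8,G) [0 cells changed]:
GGKGGGGGG
GGGGGYYGG
GGGGGGGGG
GGGGGGGGG
GGGGGGGGG
GGGGGGGGG
GGGGGGGGG
GGGGGGGGG
RGGGGGGGG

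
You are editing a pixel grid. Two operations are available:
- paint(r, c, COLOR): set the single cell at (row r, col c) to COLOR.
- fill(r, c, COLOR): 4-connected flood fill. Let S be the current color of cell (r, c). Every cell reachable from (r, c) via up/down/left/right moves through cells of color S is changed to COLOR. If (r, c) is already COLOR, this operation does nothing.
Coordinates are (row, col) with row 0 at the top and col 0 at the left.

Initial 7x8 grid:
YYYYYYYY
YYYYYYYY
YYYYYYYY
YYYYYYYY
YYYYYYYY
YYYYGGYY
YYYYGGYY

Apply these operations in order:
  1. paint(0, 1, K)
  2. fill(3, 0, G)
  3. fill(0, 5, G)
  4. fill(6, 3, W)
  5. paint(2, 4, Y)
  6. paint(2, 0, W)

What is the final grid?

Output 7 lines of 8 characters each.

Answer: WKWWWWWW
WWWWWWWW
WWWWYWWW
WWWWWWWW
WWWWWWWW
WWWWWWWW
WWWWWWWW

Derivation:
After op 1 paint(0,1,K):
YKYYYYYY
YYYYYYYY
YYYYYYYY
YYYYYYYY
YYYYYYYY
YYYYGGYY
YYYYGGYY
After op 2 fill(3,0,G) [51 cells changed]:
GKGGGGGG
GGGGGGGG
GGGGGGGG
GGGGGGGG
GGGGGGGG
GGGGGGGG
GGGGGGGG
After op 3 fill(0,5,G) [0 cells changed]:
GKGGGGGG
GGGGGGGG
GGGGGGGG
GGGGGGGG
GGGGGGGG
GGGGGGGG
GGGGGGGG
After op 4 fill(6,3,W) [55 cells changed]:
WKWWWWWW
WWWWWWWW
WWWWWWWW
WWWWWWWW
WWWWWWWW
WWWWWWWW
WWWWWWWW
After op 5 paint(2,4,Y):
WKWWWWWW
WWWWWWWW
WWWWYWWW
WWWWWWWW
WWWWWWWW
WWWWWWWW
WWWWWWWW
After op 6 paint(2,0,W):
WKWWWWWW
WWWWWWWW
WWWWYWWW
WWWWWWWW
WWWWWWWW
WWWWWWWW
WWWWWWWW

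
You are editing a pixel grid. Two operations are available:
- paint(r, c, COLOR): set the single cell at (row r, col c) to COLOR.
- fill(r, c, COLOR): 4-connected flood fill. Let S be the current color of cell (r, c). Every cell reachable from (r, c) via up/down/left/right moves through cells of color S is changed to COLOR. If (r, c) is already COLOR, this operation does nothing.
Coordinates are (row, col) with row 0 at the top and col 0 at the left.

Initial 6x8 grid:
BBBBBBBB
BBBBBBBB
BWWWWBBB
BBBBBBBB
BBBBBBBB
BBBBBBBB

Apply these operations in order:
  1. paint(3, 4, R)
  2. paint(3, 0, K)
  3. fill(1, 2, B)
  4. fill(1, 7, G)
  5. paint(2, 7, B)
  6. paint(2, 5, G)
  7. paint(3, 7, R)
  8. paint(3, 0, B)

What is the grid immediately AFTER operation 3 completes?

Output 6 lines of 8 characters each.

After op 1 paint(3,4,R):
BBBBBBBB
BBBBBBBB
BWWWWBBB
BBBBRBBB
BBBBBBBB
BBBBBBBB
After op 2 paint(3,0,K):
BBBBBBBB
BBBBBBBB
BWWWWBBB
KBBBRBBB
BBBBBBBB
BBBBBBBB
After op 3 fill(1,2,B) [0 cells changed]:
BBBBBBBB
BBBBBBBB
BWWWWBBB
KBBBRBBB
BBBBBBBB
BBBBBBBB

Answer: BBBBBBBB
BBBBBBBB
BWWWWBBB
KBBBRBBB
BBBBBBBB
BBBBBBBB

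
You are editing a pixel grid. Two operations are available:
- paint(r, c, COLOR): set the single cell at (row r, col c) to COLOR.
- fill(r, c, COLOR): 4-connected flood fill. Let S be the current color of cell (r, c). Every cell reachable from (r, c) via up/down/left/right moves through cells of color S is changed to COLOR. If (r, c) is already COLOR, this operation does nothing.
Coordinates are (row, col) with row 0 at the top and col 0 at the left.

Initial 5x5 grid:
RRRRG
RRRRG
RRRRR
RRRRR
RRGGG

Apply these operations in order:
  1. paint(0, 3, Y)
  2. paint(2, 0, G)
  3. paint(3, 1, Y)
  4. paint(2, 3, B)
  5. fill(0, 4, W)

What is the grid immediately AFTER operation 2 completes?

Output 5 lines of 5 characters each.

After op 1 paint(0,3,Y):
RRRYG
RRRRG
RRRRR
RRRRR
RRGGG
After op 2 paint(2,0,G):
RRRYG
RRRRG
GRRRR
RRRRR
RRGGG

Answer: RRRYG
RRRRG
GRRRR
RRRRR
RRGGG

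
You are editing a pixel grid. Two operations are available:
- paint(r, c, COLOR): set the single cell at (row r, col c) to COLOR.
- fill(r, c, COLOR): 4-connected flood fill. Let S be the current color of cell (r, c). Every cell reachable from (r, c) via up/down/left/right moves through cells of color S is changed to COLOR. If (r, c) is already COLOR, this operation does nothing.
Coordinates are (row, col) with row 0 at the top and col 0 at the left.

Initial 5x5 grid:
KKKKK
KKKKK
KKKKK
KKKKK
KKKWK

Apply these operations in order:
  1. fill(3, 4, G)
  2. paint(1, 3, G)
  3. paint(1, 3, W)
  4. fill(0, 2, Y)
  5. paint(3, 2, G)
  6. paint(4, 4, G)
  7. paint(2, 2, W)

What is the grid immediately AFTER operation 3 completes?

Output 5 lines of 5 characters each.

After op 1 fill(3,4,G) [24 cells changed]:
GGGGG
GGGGG
GGGGG
GGGGG
GGGWG
After op 2 paint(1,3,G):
GGGGG
GGGGG
GGGGG
GGGGG
GGGWG
After op 3 paint(1,3,W):
GGGGG
GGGWG
GGGGG
GGGGG
GGGWG

Answer: GGGGG
GGGWG
GGGGG
GGGGG
GGGWG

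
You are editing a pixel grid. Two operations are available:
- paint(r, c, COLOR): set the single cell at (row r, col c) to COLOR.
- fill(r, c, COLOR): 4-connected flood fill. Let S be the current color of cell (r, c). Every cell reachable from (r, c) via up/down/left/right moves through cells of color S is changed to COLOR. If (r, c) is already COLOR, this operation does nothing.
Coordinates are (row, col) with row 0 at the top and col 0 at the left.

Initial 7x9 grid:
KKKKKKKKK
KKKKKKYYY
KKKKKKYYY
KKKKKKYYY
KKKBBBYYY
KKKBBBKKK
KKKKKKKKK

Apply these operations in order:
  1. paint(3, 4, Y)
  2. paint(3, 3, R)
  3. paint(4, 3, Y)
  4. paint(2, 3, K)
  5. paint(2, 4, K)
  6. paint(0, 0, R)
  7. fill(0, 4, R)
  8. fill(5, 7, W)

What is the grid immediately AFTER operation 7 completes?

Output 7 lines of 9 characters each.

Answer: RRRRRRRRR
RRRRRRYYY
RRRRRRYYY
RRRRYRYYY
RRRYBBYYY
RRRBBBRRR
RRRRRRRRR

Derivation:
After op 1 paint(3,4,Y):
KKKKKKKKK
KKKKKKYYY
KKKKKKYYY
KKKKYKYYY
KKKBBBYYY
KKKBBBKKK
KKKKKKKKK
After op 2 paint(3,3,R):
KKKKKKKKK
KKKKKKYYY
KKKKKKYYY
KKKRYKYYY
KKKBBBYYY
KKKBBBKKK
KKKKKKKKK
After op 3 paint(4,3,Y):
KKKKKKKKK
KKKKKKYYY
KKKKKKYYY
KKKRYKYYY
KKKYBBYYY
KKKBBBKKK
KKKKKKKKK
After op 4 paint(2,3,K):
KKKKKKKKK
KKKKKKYYY
KKKKKKYYY
KKKRYKYYY
KKKYBBYYY
KKKBBBKKK
KKKKKKKKK
After op 5 paint(2,4,K):
KKKKKKKKK
KKKKKKYYY
KKKKKKYYY
KKKRYKYYY
KKKYBBYYY
KKKBBBKKK
KKKKKKKKK
After op 6 paint(0,0,R):
RKKKKKKKK
KKKKKKYYY
KKKKKKYYY
KKKRYKYYY
KKKYBBYYY
KKKBBBKKK
KKKKKKKKK
After op 7 fill(0,4,R) [42 cells changed]:
RRRRRRRRR
RRRRRRYYY
RRRRRRYYY
RRRRYRYYY
RRRYBBYYY
RRRBBBRRR
RRRRRRRRR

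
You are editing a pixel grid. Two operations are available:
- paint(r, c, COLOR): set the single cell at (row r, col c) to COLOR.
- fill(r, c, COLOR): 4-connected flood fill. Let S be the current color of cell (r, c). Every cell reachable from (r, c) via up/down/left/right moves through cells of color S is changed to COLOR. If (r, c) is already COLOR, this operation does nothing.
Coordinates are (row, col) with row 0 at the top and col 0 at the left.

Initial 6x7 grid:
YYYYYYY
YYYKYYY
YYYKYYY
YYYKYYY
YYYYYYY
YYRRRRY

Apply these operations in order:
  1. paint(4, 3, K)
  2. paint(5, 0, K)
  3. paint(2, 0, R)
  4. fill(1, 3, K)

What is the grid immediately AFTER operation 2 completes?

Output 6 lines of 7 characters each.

Answer: YYYYYYY
YYYKYYY
YYYKYYY
YYYKYYY
YYYKYYY
KYRRRRY

Derivation:
After op 1 paint(4,3,K):
YYYYYYY
YYYKYYY
YYYKYYY
YYYKYYY
YYYKYYY
YYRRRRY
After op 2 paint(5,0,K):
YYYYYYY
YYYKYYY
YYYKYYY
YYYKYYY
YYYKYYY
KYRRRRY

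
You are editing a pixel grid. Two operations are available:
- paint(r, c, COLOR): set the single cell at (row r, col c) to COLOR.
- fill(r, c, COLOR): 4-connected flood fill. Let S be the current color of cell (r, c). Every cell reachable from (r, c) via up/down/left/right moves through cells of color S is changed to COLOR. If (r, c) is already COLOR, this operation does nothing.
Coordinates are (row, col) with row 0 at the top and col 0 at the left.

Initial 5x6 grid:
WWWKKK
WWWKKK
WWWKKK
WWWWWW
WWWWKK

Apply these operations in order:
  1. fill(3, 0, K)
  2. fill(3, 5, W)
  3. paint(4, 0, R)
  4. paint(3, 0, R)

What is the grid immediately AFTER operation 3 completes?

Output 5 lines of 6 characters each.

Answer: WWWWWW
WWWWWW
WWWWWW
WWWWWW
RWWWWW

Derivation:
After op 1 fill(3,0,K) [19 cells changed]:
KKKKKK
KKKKKK
KKKKKK
KKKKKK
KKKKKK
After op 2 fill(3,5,W) [30 cells changed]:
WWWWWW
WWWWWW
WWWWWW
WWWWWW
WWWWWW
After op 3 paint(4,0,R):
WWWWWW
WWWWWW
WWWWWW
WWWWWW
RWWWWW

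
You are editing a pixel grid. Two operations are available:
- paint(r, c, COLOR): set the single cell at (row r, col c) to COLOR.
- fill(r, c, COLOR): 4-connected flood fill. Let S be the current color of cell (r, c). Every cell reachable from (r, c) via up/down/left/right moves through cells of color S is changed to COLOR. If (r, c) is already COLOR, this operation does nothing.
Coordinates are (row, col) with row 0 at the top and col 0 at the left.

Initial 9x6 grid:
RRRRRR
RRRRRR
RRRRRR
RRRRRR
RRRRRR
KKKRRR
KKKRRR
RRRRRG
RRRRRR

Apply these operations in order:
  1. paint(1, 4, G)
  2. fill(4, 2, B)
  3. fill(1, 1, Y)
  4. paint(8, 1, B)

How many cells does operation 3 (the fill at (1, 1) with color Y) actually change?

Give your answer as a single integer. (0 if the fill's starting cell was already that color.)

After op 1 paint(1,4,G):
RRRRRR
RRRRGR
RRRRRR
RRRRRR
RRRRRR
KKKRRR
KKKRRR
RRRRRG
RRRRRR
After op 2 fill(4,2,B) [46 cells changed]:
BBBBBB
BBBBGB
BBBBBB
BBBBBB
BBBBBB
KKKBBB
KKKBBB
BBBBBG
BBBBBB
After op 3 fill(1,1,Y) [46 cells changed]:
YYYYYY
YYYYGY
YYYYYY
YYYYYY
YYYYYY
KKKYYY
KKKYYY
YYYYYG
YYYYYY

Answer: 46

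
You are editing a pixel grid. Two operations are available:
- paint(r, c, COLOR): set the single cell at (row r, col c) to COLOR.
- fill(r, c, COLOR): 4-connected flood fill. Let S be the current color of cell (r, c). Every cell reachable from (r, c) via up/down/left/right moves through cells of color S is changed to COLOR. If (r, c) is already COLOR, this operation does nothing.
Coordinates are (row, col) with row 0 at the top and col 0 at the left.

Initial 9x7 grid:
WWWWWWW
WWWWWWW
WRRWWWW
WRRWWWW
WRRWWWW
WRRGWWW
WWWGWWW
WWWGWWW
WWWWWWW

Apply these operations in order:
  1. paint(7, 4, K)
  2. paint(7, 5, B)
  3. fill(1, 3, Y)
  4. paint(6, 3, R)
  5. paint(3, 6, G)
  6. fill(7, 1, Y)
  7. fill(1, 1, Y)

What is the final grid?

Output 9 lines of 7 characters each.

Answer: YYYYYYY
YYYYYYY
YRRYYYY
YRRYYYG
YRRYYYY
YRRGYYY
YYYRYYY
YYYGKBY
YYYYYYY

Derivation:
After op 1 paint(7,4,K):
WWWWWWW
WWWWWWW
WRRWWWW
WRRWWWW
WRRWWWW
WRRGWWW
WWWGWWW
WWWGKWW
WWWWWWW
After op 2 paint(7,5,B):
WWWWWWW
WWWWWWW
WRRWWWW
WRRWWWW
WRRWWWW
WRRGWWW
WWWGWWW
WWWGKBW
WWWWWWW
After op 3 fill(1,3,Y) [50 cells changed]:
YYYYYYY
YYYYYYY
YRRYYYY
YRRYYYY
YRRYYYY
YRRGYYY
YYYGYYY
YYYGKBY
YYYYYYY
After op 4 paint(6,3,R):
YYYYYYY
YYYYYYY
YRRYYYY
YRRYYYY
YRRYYYY
YRRGYYY
YYYRYYY
YYYGKBY
YYYYYYY
After op 5 paint(3,6,G):
YYYYYYY
YYYYYYY
YRRYYYY
YRRYYYG
YRRYYYY
YRRGYYY
YYYRYYY
YYYGKBY
YYYYYYY
After op 6 fill(7,1,Y) [0 cells changed]:
YYYYYYY
YYYYYYY
YRRYYYY
YRRYYYG
YRRYYYY
YRRGYYY
YYYRYYY
YYYGKBY
YYYYYYY
After op 7 fill(1,1,Y) [0 cells changed]:
YYYYYYY
YYYYYYY
YRRYYYY
YRRYYYG
YRRYYYY
YRRGYYY
YYYRYYY
YYYGKBY
YYYYYYY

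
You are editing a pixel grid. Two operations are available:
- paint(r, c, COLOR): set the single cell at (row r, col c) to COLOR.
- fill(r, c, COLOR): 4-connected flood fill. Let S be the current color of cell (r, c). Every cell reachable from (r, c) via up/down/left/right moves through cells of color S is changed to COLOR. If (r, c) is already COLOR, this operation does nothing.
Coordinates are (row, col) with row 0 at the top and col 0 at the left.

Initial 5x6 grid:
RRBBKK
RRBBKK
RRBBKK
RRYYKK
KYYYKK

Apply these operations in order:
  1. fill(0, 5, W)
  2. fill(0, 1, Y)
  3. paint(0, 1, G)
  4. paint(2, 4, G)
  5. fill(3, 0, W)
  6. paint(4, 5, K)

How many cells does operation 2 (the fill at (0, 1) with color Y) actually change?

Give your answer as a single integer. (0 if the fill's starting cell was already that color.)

Answer: 8

Derivation:
After op 1 fill(0,5,W) [10 cells changed]:
RRBBWW
RRBBWW
RRBBWW
RRYYWW
KYYYWW
After op 2 fill(0,1,Y) [8 cells changed]:
YYBBWW
YYBBWW
YYBBWW
YYYYWW
KYYYWW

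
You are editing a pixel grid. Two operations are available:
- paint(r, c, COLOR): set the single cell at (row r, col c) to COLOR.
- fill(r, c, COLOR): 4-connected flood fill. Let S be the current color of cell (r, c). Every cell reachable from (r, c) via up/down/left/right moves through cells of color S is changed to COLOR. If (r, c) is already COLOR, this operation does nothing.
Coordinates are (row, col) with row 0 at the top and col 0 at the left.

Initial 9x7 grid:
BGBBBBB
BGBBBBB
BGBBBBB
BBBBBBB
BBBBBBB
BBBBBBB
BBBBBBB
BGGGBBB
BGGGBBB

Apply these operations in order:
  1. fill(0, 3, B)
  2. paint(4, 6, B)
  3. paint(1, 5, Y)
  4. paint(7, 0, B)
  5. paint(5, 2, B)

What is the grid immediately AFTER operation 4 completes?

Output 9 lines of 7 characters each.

After op 1 fill(0,3,B) [0 cells changed]:
BGBBBBB
BGBBBBB
BGBBBBB
BBBBBBB
BBBBBBB
BBBBBBB
BBBBBBB
BGGGBBB
BGGGBBB
After op 2 paint(4,6,B):
BGBBBBB
BGBBBBB
BGBBBBB
BBBBBBB
BBBBBBB
BBBBBBB
BBBBBBB
BGGGBBB
BGGGBBB
After op 3 paint(1,5,Y):
BGBBBBB
BGBBBYB
BGBBBBB
BBBBBBB
BBBBBBB
BBBBBBB
BBBBBBB
BGGGBBB
BGGGBBB
After op 4 paint(7,0,B):
BGBBBBB
BGBBBYB
BGBBBBB
BBBBBBB
BBBBBBB
BBBBBBB
BBBBBBB
BGGGBBB
BGGGBBB

Answer: BGBBBBB
BGBBBYB
BGBBBBB
BBBBBBB
BBBBBBB
BBBBBBB
BBBBBBB
BGGGBBB
BGGGBBB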